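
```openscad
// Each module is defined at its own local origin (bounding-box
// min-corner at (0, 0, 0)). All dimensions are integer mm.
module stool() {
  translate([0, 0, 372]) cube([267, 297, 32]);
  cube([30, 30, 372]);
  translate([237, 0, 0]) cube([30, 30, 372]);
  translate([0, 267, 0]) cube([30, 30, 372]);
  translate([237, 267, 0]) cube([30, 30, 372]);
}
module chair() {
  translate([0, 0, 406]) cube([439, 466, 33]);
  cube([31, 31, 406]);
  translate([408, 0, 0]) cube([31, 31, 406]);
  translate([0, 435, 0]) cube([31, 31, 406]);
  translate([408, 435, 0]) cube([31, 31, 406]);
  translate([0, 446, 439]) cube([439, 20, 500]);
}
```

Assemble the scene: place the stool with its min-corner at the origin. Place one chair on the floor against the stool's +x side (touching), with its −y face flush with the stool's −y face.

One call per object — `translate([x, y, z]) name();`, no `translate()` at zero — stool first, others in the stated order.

stool();
translate([267, 0, 0]) chair();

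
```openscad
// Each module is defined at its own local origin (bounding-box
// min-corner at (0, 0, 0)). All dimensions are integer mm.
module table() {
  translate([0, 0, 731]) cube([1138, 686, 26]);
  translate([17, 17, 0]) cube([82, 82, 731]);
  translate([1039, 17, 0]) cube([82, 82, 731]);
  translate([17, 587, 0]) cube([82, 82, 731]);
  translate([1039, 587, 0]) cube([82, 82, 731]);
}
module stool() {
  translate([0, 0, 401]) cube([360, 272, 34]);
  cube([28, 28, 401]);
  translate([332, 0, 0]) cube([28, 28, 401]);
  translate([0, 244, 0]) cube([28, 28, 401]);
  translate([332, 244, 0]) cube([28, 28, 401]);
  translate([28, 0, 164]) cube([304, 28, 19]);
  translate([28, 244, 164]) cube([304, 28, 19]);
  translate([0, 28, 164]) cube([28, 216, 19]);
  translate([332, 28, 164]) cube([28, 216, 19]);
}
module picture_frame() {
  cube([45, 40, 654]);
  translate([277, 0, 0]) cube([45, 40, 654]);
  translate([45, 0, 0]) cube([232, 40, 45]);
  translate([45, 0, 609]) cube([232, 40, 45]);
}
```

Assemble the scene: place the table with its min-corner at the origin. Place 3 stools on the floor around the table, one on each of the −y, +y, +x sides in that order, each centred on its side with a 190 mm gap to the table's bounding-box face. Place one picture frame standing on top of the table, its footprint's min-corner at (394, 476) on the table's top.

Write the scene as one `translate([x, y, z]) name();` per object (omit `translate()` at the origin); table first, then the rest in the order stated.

table();
translate([389, -462, 0]) stool();
translate([389, 876, 0]) stool();
translate([1328, 207, 0]) stool();
translate([394, 476, 757]) picture_frame();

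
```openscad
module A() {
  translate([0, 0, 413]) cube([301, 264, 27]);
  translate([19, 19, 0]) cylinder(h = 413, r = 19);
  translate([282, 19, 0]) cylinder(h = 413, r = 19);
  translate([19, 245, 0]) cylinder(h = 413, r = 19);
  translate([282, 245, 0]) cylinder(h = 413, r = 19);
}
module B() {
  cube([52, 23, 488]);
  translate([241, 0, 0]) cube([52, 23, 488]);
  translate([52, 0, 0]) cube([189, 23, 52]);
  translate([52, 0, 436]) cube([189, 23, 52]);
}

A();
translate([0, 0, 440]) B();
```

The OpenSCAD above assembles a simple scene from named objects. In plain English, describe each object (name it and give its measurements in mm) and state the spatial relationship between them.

A is a simple wooden stool: a rectangular seat 301 mm (x) by 264 mm (y), 27 mm thick, top face at z = 440 mm, on four round legs, each 38 mm in diameter. The legs rest on z = 0, each leg's axis is inset half a diameter from the nearest pair of seat edges (so the leg's bounding box is flush with the corner).

B is a rectangular picture frame lying in the x–z plane (depth along y). The opening is 189 mm wide (x) by 384 mm tall (z), surrounded by a border 52 mm wide on all four sides. The frame is 23 mm deep and is made of two full-height vertical stiles with two horizontal rails fitted between them.

The picture frame is on top of the stool.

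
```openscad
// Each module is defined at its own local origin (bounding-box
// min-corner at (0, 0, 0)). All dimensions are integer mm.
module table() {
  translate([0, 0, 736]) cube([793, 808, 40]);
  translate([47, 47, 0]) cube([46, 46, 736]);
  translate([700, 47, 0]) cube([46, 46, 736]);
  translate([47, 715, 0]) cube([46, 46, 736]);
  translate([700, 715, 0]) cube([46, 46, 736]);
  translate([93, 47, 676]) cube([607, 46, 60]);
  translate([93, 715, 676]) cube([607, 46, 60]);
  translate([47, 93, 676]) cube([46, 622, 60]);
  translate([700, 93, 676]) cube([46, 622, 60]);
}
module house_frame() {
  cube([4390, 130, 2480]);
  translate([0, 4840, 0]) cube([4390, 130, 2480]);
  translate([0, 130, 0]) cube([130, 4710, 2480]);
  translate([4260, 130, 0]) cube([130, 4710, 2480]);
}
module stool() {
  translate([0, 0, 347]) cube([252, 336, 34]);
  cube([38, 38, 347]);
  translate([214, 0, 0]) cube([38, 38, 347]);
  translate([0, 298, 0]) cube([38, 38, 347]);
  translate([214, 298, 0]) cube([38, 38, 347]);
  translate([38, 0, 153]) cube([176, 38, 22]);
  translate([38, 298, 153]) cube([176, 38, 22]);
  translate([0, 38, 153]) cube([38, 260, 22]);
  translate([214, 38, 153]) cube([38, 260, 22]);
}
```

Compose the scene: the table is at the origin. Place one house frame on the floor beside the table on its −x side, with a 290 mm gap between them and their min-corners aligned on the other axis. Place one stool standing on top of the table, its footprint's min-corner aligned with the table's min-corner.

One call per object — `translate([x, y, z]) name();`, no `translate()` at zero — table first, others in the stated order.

table();
translate([-4680, 0, 0]) house_frame();
translate([0, 0, 776]) stool();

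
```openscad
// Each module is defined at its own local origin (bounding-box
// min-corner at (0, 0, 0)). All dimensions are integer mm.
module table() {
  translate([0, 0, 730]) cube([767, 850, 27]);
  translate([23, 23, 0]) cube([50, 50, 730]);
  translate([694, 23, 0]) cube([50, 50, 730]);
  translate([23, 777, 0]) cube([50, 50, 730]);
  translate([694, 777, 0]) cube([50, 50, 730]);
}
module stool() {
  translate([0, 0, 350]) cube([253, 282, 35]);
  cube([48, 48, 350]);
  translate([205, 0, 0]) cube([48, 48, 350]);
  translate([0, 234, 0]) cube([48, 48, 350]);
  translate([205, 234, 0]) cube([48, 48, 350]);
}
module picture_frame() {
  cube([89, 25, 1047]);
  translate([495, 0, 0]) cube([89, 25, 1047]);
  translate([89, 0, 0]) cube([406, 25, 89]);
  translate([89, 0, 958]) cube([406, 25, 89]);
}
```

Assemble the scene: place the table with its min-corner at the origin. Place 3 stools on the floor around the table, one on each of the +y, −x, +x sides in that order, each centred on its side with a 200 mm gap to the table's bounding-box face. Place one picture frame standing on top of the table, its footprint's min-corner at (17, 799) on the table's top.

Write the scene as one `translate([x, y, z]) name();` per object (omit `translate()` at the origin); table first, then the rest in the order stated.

table();
translate([257, 1050, 0]) stool();
translate([-453, 284, 0]) stool();
translate([967, 284, 0]) stool();
translate([17, 799, 757]) picture_frame();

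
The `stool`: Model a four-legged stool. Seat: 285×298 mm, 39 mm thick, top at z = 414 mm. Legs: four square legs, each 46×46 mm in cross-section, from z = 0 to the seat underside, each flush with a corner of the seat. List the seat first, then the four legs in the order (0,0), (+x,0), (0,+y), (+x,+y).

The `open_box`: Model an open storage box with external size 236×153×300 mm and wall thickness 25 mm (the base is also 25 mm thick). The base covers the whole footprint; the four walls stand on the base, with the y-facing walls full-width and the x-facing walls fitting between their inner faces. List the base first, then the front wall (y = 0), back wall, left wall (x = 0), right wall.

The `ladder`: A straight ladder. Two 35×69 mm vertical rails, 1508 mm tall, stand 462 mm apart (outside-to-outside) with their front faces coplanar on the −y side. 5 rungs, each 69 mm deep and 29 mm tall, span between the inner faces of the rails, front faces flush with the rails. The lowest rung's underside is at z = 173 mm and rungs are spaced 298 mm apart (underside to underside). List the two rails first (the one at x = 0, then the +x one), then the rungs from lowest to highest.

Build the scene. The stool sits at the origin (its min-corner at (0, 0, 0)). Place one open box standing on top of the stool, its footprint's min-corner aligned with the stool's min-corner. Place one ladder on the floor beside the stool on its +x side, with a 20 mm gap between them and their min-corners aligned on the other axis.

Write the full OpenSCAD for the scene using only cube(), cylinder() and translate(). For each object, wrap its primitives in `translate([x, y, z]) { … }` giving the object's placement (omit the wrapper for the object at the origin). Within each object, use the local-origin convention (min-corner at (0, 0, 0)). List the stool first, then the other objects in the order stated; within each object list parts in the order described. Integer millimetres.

translate([0, 0, 375]) cube([285, 298, 39]);
cube([46, 46, 375]);
translate([239, 0, 0]) cube([46, 46, 375]);
translate([0, 252, 0]) cube([46, 46, 375]);
translate([239, 252, 0]) cube([46, 46, 375]);
translate([0, 0, 414]) {
  cube([236, 153, 25]);
  translate([0, 0, 25]) cube([236, 25, 275]);
  translate([0, 128, 25]) cube([236, 25, 275]);
  translate([0, 25, 25]) cube([25, 103, 275]);
  translate([211, 25, 25]) cube([25, 103, 275]);
}
translate([305, 0, 0]) {
  cube([35, 69, 1508]);
  translate([427, 0, 0]) cube([35, 69, 1508]);
  translate([35, 0, 173]) cube([392, 69, 29]);
  translate([35, 0, 471]) cube([392, 69, 29]);
  translate([35, 0, 769]) cube([392, 69, 29]);
  translate([35, 0, 1067]) cube([392, 69, 29]);
  translate([35, 0, 1365]) cube([392, 69, 29]);
}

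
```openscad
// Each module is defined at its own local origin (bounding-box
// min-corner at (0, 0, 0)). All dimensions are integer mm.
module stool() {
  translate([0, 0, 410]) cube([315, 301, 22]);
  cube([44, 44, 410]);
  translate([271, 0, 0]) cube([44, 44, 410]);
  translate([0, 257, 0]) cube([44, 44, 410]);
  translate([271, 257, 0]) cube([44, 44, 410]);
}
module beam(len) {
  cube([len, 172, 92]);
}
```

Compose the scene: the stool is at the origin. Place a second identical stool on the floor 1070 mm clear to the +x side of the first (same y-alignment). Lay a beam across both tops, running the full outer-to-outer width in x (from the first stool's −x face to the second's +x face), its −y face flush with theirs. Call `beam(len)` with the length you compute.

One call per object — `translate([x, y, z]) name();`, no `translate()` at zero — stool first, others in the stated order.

stool();
translate([1385, 0, 0]) stool();
translate([0, 0, 432]) beam(1700);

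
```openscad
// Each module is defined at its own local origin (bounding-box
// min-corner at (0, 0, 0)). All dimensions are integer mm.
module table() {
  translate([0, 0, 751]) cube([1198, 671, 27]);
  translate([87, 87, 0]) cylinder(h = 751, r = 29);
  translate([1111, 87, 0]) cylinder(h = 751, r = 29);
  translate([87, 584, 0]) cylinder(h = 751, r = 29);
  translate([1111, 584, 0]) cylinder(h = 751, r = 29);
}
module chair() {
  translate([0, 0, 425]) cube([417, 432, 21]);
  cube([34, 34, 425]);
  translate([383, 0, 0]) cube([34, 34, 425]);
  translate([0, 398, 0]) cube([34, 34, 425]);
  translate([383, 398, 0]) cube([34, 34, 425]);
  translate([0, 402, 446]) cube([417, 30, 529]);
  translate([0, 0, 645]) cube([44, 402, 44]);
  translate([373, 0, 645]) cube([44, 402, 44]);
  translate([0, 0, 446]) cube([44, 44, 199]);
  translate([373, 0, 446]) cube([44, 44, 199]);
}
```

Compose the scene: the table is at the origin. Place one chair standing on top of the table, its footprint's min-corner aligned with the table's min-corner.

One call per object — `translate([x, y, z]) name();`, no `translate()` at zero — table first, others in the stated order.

table();
translate([0, 0, 778]) chair();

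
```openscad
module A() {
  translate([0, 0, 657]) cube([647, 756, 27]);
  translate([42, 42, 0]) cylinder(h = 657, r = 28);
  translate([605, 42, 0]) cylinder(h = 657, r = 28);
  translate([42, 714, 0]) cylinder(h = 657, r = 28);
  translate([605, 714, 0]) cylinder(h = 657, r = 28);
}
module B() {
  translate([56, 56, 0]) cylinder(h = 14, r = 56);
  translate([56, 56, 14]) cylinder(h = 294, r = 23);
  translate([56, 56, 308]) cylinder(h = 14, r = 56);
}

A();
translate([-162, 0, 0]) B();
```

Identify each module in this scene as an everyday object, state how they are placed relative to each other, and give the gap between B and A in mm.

The spool's nearest face is 50 mm from the table's −x face.

A is a table. B is a spool. The spool is on the floor beside the table on its −x side. The gap between the spool and the table is 50 mm.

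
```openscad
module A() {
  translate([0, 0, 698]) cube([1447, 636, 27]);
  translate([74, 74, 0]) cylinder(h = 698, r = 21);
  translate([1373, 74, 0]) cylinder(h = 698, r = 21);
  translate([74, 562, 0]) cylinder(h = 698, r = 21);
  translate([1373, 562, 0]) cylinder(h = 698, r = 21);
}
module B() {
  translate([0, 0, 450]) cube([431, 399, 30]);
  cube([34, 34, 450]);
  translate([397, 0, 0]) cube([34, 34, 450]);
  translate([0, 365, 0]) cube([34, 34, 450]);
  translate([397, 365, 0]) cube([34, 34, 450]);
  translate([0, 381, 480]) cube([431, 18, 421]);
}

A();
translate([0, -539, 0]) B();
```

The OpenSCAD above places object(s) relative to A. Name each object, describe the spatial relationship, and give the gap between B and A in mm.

A is a table. B is a chair. The chair is on the floor beside the table on its −y side. The gap between the chair and the table is 140 mm.

The chair's nearest face is 140 mm from the table's −y face.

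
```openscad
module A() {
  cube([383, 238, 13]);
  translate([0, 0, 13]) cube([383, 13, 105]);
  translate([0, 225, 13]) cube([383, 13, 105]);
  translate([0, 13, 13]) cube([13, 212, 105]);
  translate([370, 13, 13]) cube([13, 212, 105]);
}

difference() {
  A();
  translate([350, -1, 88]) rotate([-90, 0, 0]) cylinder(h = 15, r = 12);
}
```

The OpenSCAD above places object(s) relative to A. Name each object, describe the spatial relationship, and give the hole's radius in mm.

The subtracted cylinder has r = 12 mm.

A is an open box. The open box has a circular hole through its front wall. The hole's radius is 12 mm.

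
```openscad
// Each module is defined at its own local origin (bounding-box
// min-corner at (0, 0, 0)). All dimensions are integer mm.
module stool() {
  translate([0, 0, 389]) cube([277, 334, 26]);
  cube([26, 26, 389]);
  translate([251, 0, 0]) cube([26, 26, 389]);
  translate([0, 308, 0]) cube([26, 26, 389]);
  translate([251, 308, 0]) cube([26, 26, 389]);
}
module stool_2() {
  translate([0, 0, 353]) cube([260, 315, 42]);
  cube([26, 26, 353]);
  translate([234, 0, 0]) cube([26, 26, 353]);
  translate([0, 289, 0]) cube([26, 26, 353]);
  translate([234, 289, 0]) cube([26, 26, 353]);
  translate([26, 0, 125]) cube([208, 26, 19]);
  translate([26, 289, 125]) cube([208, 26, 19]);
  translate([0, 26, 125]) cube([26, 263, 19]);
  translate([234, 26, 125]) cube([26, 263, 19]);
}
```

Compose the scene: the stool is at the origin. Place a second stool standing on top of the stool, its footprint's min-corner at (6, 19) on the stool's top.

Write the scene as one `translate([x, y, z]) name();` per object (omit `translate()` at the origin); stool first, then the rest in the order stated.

stool();
translate([6, 19, 415]) stool_2();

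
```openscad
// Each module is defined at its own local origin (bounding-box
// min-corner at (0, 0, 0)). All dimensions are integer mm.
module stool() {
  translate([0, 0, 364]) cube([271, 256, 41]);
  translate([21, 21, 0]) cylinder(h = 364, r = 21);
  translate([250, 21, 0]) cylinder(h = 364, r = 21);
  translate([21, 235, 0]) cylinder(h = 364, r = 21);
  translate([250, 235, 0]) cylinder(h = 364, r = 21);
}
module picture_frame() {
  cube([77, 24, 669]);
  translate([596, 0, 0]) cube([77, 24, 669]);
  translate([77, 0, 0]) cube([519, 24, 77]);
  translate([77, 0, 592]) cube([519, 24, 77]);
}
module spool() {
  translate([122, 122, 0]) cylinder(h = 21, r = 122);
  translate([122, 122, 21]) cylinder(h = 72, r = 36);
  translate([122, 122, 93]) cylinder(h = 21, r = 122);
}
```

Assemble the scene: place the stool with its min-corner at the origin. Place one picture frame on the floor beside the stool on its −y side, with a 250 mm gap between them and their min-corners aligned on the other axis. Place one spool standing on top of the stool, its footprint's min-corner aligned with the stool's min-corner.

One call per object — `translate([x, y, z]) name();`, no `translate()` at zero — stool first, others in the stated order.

stool();
translate([0, -274, 0]) picture_frame();
translate([0, 0, 405]) spool();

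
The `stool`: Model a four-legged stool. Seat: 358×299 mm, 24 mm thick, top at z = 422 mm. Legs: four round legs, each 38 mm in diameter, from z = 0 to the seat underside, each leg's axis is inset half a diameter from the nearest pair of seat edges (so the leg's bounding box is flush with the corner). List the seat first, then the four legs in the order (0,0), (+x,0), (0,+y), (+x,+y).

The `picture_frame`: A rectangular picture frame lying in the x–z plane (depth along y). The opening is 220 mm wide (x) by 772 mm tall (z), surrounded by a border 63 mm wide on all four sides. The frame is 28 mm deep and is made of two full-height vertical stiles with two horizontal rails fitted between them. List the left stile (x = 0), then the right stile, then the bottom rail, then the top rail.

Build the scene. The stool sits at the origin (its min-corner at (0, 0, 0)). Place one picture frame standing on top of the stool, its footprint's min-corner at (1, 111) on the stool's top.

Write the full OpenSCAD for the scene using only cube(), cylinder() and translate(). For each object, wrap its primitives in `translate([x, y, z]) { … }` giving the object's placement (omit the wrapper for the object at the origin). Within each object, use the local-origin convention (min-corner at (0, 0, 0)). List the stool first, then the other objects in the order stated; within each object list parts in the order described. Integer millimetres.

translate([0, 0, 398]) cube([358, 299, 24]);
translate([19, 19, 0]) cylinder(h = 398, r = 19);
translate([339, 19, 0]) cylinder(h = 398, r = 19);
translate([19, 280, 0]) cylinder(h = 398, r = 19);
translate([339, 280, 0]) cylinder(h = 398, r = 19);
translate([1, 111, 422]) {
  cube([63, 28, 898]);
  translate([283, 0, 0]) cube([63, 28, 898]);
  translate([63, 0, 0]) cube([220, 28, 63]);
  translate([63, 0, 835]) cube([220, 28, 63]);
}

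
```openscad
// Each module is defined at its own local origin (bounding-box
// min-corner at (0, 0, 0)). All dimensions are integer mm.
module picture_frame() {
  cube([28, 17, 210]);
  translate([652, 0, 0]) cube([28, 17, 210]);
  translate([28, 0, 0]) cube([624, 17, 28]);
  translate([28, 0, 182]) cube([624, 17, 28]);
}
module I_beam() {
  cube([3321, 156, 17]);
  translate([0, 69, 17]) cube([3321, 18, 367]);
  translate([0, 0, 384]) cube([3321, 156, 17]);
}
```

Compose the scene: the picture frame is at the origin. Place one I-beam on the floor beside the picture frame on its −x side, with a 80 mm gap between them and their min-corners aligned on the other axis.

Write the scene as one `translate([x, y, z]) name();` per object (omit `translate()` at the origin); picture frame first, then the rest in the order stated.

picture_frame();
translate([-3401, 0, 0]) I_beam();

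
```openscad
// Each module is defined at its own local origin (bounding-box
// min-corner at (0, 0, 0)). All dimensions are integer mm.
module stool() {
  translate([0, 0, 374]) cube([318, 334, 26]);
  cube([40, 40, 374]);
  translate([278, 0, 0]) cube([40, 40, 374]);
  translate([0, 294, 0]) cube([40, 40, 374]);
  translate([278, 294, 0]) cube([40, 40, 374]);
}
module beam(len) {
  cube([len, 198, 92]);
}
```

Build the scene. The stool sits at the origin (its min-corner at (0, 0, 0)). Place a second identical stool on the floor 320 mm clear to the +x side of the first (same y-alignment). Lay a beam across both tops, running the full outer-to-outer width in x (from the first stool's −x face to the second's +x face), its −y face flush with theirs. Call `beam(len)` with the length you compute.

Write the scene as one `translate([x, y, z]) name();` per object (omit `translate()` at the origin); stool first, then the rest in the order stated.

stool();
translate([638, 0, 0]) stool();
translate([0, 0, 400]) beam(956);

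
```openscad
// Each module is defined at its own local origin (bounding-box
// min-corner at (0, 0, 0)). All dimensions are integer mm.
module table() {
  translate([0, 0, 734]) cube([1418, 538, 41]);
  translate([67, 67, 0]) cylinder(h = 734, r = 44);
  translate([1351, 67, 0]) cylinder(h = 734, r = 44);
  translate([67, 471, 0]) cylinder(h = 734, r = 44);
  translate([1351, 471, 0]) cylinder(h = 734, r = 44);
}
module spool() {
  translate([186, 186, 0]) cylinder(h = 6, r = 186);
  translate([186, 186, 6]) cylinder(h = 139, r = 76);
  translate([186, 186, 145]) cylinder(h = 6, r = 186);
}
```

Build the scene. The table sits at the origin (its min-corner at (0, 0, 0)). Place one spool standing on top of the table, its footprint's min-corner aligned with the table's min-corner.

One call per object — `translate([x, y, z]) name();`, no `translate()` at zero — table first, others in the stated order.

table();
translate([0, 0, 775]) spool();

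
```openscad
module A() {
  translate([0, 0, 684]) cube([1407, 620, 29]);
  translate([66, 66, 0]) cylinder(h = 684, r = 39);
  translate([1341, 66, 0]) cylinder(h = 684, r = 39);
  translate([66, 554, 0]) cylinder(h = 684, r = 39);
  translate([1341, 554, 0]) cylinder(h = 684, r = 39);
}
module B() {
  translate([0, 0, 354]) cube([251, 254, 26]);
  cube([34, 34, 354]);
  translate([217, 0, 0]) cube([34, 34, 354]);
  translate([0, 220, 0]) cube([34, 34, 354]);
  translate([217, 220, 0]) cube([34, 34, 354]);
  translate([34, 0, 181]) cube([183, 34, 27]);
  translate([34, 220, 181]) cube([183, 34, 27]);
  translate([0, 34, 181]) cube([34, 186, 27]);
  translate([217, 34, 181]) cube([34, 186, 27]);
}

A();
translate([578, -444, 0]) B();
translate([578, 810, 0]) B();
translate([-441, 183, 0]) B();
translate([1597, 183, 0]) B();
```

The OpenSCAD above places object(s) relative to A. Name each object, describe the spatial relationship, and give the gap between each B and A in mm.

Each stool's nearest face is 190 mm from the table's bounding box.

A is a table. B is a stool. Four stools sit around the table at the −y, +y, −x, +x sides. The gap between each stool and the table is 190 mm.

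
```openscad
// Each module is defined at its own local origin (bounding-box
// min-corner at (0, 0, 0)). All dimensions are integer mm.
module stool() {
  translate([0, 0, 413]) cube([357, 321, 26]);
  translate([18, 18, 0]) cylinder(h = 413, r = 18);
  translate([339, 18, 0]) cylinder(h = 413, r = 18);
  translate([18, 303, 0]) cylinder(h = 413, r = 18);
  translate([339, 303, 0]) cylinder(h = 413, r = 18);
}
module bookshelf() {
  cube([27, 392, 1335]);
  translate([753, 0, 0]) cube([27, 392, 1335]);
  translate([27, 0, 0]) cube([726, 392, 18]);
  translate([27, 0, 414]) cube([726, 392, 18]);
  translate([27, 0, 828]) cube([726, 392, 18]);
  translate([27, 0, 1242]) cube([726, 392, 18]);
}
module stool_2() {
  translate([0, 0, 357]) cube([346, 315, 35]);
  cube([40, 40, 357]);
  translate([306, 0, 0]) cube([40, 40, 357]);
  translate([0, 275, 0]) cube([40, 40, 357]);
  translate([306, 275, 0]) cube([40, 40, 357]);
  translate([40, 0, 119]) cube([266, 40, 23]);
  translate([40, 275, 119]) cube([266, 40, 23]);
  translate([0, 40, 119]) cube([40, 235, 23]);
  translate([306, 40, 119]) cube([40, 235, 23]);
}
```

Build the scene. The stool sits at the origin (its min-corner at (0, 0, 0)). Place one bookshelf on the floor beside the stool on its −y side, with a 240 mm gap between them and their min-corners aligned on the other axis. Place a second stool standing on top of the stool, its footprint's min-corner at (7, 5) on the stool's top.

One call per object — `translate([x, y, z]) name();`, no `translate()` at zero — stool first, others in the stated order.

stool();
translate([0, -632, 0]) bookshelf();
translate([7, 5, 439]) stool_2();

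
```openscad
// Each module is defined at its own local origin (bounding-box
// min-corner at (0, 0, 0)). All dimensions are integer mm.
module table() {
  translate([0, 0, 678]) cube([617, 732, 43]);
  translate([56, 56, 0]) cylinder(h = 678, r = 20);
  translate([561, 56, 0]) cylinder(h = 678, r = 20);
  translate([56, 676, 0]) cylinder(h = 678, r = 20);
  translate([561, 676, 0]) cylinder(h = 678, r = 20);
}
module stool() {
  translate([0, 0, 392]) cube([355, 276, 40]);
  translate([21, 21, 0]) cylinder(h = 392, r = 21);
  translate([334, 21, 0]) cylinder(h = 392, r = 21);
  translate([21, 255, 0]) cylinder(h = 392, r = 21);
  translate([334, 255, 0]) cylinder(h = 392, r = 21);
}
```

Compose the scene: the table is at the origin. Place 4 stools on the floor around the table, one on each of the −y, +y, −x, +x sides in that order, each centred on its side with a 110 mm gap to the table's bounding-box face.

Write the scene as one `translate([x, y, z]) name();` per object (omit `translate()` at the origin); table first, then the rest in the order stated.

table();
translate([131, -386, 0]) stool();
translate([131, 842, 0]) stool();
translate([-465, 228, 0]) stool();
translate([727, 228, 0]) stool();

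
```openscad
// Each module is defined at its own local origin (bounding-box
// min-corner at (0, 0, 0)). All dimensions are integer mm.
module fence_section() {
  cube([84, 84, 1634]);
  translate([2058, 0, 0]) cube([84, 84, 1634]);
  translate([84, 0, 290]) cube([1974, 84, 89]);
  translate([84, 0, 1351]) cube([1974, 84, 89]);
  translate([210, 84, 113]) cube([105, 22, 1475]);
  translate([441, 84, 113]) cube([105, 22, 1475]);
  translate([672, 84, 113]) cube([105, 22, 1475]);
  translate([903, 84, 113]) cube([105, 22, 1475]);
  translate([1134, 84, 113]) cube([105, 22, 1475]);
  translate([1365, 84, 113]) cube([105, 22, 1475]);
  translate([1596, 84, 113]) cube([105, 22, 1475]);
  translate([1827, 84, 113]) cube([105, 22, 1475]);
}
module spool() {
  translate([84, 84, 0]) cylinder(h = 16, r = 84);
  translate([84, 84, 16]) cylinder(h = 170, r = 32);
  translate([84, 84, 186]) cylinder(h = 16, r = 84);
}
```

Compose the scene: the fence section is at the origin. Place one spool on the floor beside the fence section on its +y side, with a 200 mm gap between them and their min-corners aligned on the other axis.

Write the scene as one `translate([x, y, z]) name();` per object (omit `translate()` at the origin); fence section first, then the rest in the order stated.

fence_section();
translate([0, 306, 0]) spool();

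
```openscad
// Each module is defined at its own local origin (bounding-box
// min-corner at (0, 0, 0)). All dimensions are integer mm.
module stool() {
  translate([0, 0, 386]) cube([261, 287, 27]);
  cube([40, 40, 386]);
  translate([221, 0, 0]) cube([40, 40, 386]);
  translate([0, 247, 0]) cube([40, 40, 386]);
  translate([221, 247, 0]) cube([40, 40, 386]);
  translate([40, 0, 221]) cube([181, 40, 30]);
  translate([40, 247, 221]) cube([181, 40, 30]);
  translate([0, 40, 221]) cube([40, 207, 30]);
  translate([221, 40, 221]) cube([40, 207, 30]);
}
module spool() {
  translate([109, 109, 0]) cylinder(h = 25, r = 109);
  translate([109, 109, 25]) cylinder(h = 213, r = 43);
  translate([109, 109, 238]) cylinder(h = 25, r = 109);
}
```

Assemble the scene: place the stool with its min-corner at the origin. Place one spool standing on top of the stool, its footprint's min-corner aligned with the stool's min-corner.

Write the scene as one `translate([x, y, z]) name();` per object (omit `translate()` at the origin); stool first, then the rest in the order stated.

stool();
translate([0, 0, 413]) spool();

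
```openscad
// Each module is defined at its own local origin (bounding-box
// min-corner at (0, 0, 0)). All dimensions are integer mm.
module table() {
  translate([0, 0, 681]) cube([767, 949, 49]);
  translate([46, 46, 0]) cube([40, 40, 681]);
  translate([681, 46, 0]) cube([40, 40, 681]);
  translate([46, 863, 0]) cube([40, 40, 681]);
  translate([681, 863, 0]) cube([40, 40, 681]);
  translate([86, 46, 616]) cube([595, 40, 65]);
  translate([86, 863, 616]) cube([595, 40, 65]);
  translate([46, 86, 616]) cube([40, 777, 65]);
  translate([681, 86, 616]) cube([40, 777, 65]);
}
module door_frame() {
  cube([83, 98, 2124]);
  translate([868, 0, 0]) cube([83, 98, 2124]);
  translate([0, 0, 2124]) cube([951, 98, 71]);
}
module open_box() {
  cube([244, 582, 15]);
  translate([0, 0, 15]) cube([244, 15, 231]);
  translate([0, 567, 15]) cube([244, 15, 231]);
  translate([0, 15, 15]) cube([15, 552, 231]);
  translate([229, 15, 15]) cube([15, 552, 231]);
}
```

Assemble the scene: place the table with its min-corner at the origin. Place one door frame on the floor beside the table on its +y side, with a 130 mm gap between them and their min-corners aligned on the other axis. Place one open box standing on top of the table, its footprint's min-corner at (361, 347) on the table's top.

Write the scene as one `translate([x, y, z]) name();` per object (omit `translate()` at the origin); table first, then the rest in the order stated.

table();
translate([0, 1079, 0]) door_frame();
translate([361, 347, 730]) open_box();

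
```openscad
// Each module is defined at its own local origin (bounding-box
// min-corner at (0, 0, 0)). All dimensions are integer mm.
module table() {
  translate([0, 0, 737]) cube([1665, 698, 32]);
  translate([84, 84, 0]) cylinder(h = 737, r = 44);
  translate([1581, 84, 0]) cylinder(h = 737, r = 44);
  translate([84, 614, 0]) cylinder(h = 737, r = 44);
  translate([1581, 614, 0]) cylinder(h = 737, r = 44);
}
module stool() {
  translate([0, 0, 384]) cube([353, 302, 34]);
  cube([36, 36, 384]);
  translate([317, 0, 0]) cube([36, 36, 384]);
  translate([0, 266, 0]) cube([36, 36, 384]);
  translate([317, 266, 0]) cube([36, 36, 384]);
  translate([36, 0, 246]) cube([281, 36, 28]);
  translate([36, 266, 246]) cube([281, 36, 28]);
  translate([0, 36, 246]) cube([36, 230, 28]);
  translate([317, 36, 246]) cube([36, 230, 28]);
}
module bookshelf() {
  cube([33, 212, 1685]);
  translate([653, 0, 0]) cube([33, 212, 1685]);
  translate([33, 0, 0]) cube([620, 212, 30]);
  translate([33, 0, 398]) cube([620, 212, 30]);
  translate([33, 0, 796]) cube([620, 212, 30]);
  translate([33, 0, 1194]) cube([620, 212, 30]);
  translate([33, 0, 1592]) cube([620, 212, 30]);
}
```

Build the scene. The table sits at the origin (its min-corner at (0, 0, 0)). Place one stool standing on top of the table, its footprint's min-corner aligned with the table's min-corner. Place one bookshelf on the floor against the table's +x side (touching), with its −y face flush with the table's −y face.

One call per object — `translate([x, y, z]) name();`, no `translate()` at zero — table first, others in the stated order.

table();
translate([0, 0, 769]) stool();
translate([1665, 0, 0]) bookshelf();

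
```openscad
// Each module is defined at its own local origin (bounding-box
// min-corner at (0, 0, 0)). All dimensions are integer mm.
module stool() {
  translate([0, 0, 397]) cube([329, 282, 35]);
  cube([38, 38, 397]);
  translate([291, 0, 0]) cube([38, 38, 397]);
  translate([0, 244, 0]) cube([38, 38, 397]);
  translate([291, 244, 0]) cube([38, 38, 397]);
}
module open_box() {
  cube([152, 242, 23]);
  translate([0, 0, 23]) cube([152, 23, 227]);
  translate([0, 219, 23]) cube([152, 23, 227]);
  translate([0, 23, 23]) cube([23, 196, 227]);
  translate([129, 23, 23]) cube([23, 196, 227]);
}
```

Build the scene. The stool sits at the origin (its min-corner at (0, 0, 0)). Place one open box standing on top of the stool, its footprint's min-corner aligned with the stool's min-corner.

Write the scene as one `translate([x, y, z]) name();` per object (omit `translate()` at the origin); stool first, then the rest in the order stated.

stool();
translate([0, 0, 432]) open_box();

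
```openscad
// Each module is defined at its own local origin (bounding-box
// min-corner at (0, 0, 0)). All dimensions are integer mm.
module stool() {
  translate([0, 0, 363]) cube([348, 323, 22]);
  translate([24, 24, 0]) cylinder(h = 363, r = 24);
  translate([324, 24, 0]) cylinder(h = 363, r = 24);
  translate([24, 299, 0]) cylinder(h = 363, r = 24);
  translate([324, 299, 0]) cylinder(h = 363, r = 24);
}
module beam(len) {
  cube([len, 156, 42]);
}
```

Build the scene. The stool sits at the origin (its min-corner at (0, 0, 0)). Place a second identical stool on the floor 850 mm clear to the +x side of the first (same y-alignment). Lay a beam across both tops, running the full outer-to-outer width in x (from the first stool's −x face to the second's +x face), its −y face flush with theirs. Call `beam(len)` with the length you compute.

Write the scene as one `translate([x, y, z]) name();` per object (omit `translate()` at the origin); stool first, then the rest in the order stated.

stool();
translate([1198, 0, 0]) stool();
translate([0, 0, 385]) beam(1546);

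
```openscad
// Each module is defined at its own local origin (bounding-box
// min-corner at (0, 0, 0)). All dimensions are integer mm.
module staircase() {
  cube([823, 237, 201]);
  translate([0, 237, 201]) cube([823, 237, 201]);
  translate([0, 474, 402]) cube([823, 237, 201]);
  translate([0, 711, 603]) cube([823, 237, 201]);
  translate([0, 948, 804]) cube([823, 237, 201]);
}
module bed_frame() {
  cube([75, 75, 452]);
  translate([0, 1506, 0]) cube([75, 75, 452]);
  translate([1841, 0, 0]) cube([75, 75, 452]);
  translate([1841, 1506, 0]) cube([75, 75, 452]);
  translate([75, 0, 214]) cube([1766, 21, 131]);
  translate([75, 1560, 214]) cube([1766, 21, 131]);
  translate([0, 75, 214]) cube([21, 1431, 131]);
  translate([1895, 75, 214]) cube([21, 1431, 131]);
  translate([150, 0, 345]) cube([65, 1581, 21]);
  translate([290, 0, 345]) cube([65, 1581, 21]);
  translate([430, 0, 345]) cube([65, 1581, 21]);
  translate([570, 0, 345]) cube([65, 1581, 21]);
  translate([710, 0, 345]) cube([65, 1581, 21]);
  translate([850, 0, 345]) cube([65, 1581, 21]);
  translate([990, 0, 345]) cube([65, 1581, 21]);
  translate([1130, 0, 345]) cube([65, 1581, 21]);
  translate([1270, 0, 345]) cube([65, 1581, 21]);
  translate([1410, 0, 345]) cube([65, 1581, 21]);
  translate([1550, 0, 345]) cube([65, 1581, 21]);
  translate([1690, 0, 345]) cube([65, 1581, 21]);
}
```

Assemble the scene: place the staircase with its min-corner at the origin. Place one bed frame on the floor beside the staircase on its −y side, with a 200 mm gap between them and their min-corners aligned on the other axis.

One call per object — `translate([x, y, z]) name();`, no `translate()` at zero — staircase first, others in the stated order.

staircase();
translate([0, -1781, 0]) bed_frame();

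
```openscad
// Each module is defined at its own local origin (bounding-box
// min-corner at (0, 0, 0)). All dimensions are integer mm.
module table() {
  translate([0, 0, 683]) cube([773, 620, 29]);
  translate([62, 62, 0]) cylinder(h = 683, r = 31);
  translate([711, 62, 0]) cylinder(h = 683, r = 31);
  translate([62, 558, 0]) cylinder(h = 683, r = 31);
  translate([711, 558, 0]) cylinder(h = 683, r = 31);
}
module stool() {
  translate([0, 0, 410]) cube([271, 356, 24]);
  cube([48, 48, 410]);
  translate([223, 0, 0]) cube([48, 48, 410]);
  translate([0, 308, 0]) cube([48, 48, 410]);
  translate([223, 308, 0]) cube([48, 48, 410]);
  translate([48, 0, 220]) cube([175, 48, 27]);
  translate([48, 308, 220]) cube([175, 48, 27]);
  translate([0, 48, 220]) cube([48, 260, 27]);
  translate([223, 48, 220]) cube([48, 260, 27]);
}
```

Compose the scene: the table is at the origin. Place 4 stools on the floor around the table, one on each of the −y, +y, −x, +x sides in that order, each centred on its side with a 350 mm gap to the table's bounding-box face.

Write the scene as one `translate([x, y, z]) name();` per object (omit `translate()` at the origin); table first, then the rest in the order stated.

table();
translate([251, -706, 0]) stool();
translate([251, 970, 0]) stool();
translate([-621, 132, 0]) stool();
translate([1123, 132, 0]) stool();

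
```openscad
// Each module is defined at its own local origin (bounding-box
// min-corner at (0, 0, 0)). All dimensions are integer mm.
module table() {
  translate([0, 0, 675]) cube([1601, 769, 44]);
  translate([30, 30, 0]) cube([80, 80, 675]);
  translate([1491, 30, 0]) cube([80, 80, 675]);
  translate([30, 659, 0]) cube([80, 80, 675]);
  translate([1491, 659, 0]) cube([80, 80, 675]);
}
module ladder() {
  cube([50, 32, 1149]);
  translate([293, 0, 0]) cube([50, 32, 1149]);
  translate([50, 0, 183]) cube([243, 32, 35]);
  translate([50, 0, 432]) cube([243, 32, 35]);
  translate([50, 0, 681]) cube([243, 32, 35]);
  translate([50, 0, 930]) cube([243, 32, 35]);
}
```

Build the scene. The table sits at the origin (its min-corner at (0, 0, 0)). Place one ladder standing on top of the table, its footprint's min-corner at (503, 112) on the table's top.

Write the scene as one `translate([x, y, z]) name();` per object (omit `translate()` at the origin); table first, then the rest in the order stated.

table();
translate([503, 112, 719]) ladder();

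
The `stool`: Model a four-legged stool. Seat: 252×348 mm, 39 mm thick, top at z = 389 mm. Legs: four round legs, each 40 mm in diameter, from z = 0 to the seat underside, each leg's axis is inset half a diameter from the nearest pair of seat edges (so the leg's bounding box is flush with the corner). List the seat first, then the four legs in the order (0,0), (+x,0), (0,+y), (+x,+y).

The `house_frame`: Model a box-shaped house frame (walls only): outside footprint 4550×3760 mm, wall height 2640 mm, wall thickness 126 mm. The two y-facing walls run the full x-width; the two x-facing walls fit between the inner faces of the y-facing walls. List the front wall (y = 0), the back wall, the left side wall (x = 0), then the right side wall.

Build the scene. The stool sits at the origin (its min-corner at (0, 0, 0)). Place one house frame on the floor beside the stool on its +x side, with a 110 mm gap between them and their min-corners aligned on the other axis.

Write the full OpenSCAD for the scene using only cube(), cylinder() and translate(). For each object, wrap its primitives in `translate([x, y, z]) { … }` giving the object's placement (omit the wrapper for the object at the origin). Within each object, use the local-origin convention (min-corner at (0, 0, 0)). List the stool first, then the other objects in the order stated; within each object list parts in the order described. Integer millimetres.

translate([0, 0, 350]) cube([252, 348, 39]);
translate([20, 20, 0]) cylinder(h = 350, r = 20);
translate([232, 20, 0]) cylinder(h = 350, r = 20);
translate([20, 328, 0]) cylinder(h = 350, r = 20);
translate([232, 328, 0]) cylinder(h = 350, r = 20);
translate([362, 0, 0]) {
  cube([4550, 126, 2640]);
  translate([0, 3634, 0]) cube([4550, 126, 2640]);
  translate([0, 126, 0]) cube([126, 3508, 2640]);
  translate([4424, 126, 0]) cube([126, 3508, 2640]);
}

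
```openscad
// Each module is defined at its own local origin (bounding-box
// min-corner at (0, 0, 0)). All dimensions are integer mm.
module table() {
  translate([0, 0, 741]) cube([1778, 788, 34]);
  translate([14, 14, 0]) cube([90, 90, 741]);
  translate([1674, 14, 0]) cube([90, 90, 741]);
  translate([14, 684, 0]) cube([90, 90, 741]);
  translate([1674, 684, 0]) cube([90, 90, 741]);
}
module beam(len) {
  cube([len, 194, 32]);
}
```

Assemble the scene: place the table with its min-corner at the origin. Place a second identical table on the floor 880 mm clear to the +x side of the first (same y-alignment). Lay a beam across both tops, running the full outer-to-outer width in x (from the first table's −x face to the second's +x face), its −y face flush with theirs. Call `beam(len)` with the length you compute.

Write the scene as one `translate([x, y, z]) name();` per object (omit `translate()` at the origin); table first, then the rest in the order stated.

table();
translate([2658, 0, 0]) table();
translate([0, 0, 775]) beam(4436);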